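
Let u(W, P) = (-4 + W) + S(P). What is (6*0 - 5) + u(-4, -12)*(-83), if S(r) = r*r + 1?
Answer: -11376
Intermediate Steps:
S(r) = 1 + r² (S(r) = r² + 1 = 1 + r²)
u(W, P) = -3 + W + P² (u(W, P) = (-4 + W) + (1 + P²) = -3 + W + P²)
(6*0 - 5) + u(-4, -12)*(-83) = (6*0 - 5) + (-3 - 4 + (-12)²)*(-83) = (0 - 5) + (-3 - 4 + 144)*(-83) = -5 + 137*(-83) = -5 - 11371 = -11376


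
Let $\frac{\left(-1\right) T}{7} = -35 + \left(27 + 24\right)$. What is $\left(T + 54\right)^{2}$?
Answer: $3364$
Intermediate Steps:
$T = -112$ ($T = - 7 \left(-35 + \left(27 + 24\right)\right) = - 7 \left(-35 + 51\right) = \left(-7\right) 16 = -112$)
$\left(T + 54\right)^{2} = \left(-112 + 54\right)^{2} = \left(-58\right)^{2} = 3364$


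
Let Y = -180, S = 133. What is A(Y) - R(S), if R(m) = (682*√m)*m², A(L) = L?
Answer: -180 - 12063898*√133 ≈ -1.3913e+8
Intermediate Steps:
R(m) = 682*m^(5/2)
A(Y) - R(S) = -180 - 682*133^(5/2) = -180 - 682*17689*√133 = -180 - 12063898*√133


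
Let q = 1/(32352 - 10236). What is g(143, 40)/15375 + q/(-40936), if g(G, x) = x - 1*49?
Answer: -2716026853/4639870452000 ≈ -0.00058537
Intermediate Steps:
g(G, x) = -49 + x (g(G, x) = x - 49 = -49 + x)
q = 1/22116 ≈ 4.5216e-5
g(143, 40)/15375 + q/(-40936) = (-49 + 40)/15375 + (1/22116)/(-40936) = -9*1/15375 + (1/22116)*(-1/40936) = -3/5125 - 1/905340576 = -2716026853/4639870452000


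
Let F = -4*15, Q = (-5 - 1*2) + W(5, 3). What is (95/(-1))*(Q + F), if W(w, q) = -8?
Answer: 7125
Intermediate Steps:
Q = -15 (Q = (-5 - 1*2) - 8 = (-5 - 2) - 8 = -7 - 8 = -15)
F = -60
(95/(-1))*(Q + F) = (95/(-1))*(-15 - 60) = (95*(-1))*(-75) = -95*(-75) = 7125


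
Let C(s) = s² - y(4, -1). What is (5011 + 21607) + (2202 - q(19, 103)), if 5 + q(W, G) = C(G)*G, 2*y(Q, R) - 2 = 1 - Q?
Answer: -2127907/2 ≈ -1.0640e+6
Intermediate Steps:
y(Q, R) = 3/2 - Q/2 (y(Q, R) = 1 + (1 - Q)/2 = 1 + (½ - Q/2) = 3/2 - Q/2)
C(s) = ½ + s² (C(s) = s² - (3/2 - ½*4) = s² - (3/2 - 2) = s² - 1*(-½) = s² + ½ = ½ + s²)
q(W, G) = -5 + G*(½ + G²) (q(W, G) = -5 + (½ + G²)*G = -5 + G*(½ + G²))
(5011 + 21607) + (2202 - q(19, 103)) = (5011 + 21607) + (2202 - (-5 + 103³ + (½)*103)) = 26618 + (2202 - (-5 + 1092727 + 103/2)) = 26618 + (2202 - 1*2185547/2) = 26618 + (2202 - 2185547/2) = 26618 - 2181143/2 = -2127907/2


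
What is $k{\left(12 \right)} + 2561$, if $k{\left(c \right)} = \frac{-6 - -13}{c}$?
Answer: $\frac{30739}{12} \approx 2561.6$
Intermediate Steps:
$k{\left(c \right)} = \frac{7}{c}$ ($k{\left(c \right)} = \frac{-6 + 13}{c} = \frac{7}{c}$)
$k{\left(12 \right)} + 2561 = \frac{7}{12} + 2561 = \frac{30739}{12}$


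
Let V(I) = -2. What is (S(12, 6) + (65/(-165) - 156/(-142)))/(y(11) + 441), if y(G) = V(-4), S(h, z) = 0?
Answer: 1651/1028577 ≈ 0.0016051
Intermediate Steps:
y(G) = -2
(S(12, 6) + (65/(-165) - 156/(-142)))/(y(11) + 441) = (0 + (65/(-165) - 156/(-142)))/(-2 + 441) = (0 + (65*(-1/165) - 156*(-1/142)))/439 = (0 + (-13/33 + 78/71))*(1/439) = (0 + 1651/2343)*(1/439) = (1651/2343)*(1/439) = 1651/1028577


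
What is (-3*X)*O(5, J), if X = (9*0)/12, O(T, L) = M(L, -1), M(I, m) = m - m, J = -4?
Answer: 0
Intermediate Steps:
M(I, m) = 0
O(T, L) = 0
X = 0 (X = 0*(1/12) = 0)
(-3*X)*O(5, J) = -3*0*0 = 0*0 = 0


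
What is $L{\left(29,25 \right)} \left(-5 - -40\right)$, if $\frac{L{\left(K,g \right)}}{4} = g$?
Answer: $3500$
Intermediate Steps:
$L{\left(K,g \right)} = 4 g$
$L{\left(29,25 \right)} \left(-5 - -40\right) = 4 \cdot 25 \left(-5 - -40\right) = 100 \left(-5 + 40\right) = 100 \cdot 35 = 3500$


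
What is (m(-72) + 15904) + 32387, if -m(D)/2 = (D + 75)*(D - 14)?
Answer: 48807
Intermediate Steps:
m(D) = -2*(-14 + D)*(75 + D) (m(D) = -2*(D + 75)*(D - 14) = -2*(75 + D)*(-14 + D) = -2*(-14 + D)*(75 + D))
(m(-72) + 15904) + 32387 = ((2100 - 122*(-72) - 2*(-72)²) + 15904) + 32387 = ((2100 + 8784 - 2*5184) + 15904) + 32387 = ((2100 + 8784 - 10368) + 15904) + 32387 = (516 + 15904) + 32387 = 16420 + 32387 = 48807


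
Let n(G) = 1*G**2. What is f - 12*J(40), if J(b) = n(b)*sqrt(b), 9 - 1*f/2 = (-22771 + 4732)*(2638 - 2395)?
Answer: 8766972 - 38400*sqrt(10) ≈ 8.6455e+6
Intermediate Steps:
n(G) = G**2
f = 8766972 (f = 18 - 2*(-22771 + 4732)*(2638 - 2395) = 18 - (-36078)*243 = 18 - 2*(-4383477) = 18 + 8766954 = 8766972)
J(b) = b**(5/2) (J(b) = b**2*sqrt(b) = b**(5/2))
f - 12*J(40) = 8766972 - 12*40**(5/2) = 8766972 - 12*3200*sqrt(10) = 8766972 - 38400*sqrt(10)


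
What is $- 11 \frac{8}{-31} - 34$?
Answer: $- \frac{966}{31} \approx -31.161$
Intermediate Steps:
$- 11 \frac{8}{-31} - 34 = - 11 \cdot 8 \left(- \frac{1}{31}\right) - 34 = \left(-11\right) \left(- \frac{8}{31}\right) - 34 = \frac{88}{31} - 34 = - \frac{966}{31}$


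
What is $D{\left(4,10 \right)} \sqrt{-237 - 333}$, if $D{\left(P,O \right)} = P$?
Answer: $4 i \sqrt{570} \approx 95.499 i$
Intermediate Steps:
$D{\left(4,10 \right)} \sqrt{-237 - 333} = 4 \sqrt{-237 - 333} = 4 \sqrt{-570} = 4 i \sqrt{570}$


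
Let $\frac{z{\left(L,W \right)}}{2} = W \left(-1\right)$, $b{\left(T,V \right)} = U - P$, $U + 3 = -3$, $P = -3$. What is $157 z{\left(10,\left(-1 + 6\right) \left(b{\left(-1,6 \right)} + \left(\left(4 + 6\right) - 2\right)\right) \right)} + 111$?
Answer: $-7739$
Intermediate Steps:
$U = -6$ ($U = -3 - 3 = -6$)
$b{\left(T,V \right)} = -3$ ($b{\left(T,V \right)} = -6 - -3 = -6 + 3 = -3$)
$z{\left(L,W \right)} = - 2 W$ ($z{\left(L,W \right)} = 2 W \left(-1\right) = 2 \left(- W\right) = - 2 W$)
$157 z{\left(10,\left(-1 + 6\right) \left(b{\left(-1,6 \right)} + \left(\left(4 + 6\right) - 2\right)\right) \right)} + 111 = 157 \left(- 2 \left(-1 + 6\right) \left(-3 + \left(\left(4 + 6\right) - 2\right)\right)\right) + 111 = 157 \left(- 2 \cdot 5 \left(-3 + \left(10 - 2\right)\right)\right) + 111 = 157 \left(- 2 \cdot 5 \left(-3 + 8\right)\right) + 111 = 157 \left(- 2 \cdot 5 \cdot 5\right) + 111 = 157 \left(\left(-2\right) 25\right) + 111 = 157 \left(-50\right) + 111 = -7850 + 111 = -7739$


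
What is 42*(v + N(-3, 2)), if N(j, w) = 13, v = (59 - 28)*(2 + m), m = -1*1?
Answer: 1848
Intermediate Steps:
m = -1
v = 31 (v = (59 - 28)*(2 - 1) = 31*1 = 31)
42*(v + N(-3, 2)) = 42*(31 + 13) = 42*44 = 1848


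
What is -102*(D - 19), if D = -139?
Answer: 16116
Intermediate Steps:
-102*(D - 19) = -102*(-139 - 19) = -102*(-158) = 16116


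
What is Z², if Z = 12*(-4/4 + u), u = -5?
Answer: 5184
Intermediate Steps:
Z = -72 (Z = 12*(-4/4 - 5) = 12*(-4*¼ - 5) = 12*(-1 - 5) = 12*(-6) = -72)
Z² = (-72)² = 5184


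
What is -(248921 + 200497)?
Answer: -449418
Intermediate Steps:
-(248921 + 200497) = -1*449418 = -449418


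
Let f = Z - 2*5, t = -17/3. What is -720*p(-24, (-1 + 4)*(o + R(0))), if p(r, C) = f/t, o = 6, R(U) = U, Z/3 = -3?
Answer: -41040/17 ≈ -2414.1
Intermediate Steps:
Z = -9 (Z = 3*(-3) = -9)
t = -17/3 (t = -17*1/3 = -17/3 ≈ -5.6667)
f = -19 (f = -9 - 2*5 = -9 - 10 = -19)
p(r, C) = 57/17 (p(r, C) = -19/(-17/3) = -19*(-3/17) = 57/17)
-720*p(-24, (-1 + 4)*(o + R(0))) = -720*57/17 = -41040/17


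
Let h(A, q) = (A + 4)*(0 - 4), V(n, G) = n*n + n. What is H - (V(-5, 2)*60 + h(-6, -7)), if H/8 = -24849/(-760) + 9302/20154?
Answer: -902498387/957315 ≈ -942.74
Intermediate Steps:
V(n, G) = n + n² (V(n, G) = n² + n = n + n²)
h(A, q) = -16 - 4*A (h(A, q) = (4 + A)*(-4) = -16 - 4*A)
H = 253938133/957315 (H = 8*(-24849/(-760) + 9302/20154) = 8*(-24849*(-1/760) + 9302*(1/20154)) = 8*(24849/760 + 4651/10077) = 8*(253938133/7658520) = 253938133/957315 ≈ 265.26)
H - (V(-5, 2)*60 + h(-6, -7)) = 253938133/957315 - (-5*(1 - 5)*60 + (-16 - 4*(-6))) = 253938133/957315 - (-5*(-4)*60 + (-16 + 24)) = 253938133/957315 - (20*60 + 8) = 253938133/957315 - (1200 + 8) = 253938133/957315 - 1*1208 = 253938133/957315 - 1208 = -902498387/957315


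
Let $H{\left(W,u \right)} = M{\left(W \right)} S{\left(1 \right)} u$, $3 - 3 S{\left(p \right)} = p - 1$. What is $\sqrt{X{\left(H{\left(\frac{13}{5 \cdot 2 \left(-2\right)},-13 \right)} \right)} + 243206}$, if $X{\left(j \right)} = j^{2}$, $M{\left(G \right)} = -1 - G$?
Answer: $\frac{\sqrt{97290681}}{20} \approx 493.18$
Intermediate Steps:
$S{\left(p \right)} = \frac{4}{3} - \frac{p}{3}$ ($S{\left(p \right)} = 1 - \frac{p - 1}{3} = 1 - \frac{-1 + p}{3} = 1 - \left(- \frac{1}{3} + \frac{p}{3}\right) = \frac{4}{3} - \frac{p}{3}$)
$H{\left(W,u \right)} = u \left(-1 - W\right)$ ($H{\left(W,u \right)} = \left(-1 - W\right) \left(\frac{4}{3} - \frac{1}{3}\right) u = \left(-1 - W\right) 1 u = \left(-1 - W\right) u = u \left(-1 - W\right)$)
$\sqrt{X{\left(H{\left(\frac{13}{5 \cdot 2 \left(-2\right)},-13 \right)} \right)} + 243206} = \sqrt{\left(\left(-1\right) \left(-13\right) \left(1 + \frac{13}{5 \cdot 2 \left(-2\right)}\right)\right)^{2} + 243206} = \sqrt{\left(\left(-1\right) \left(-13\right) \left(1 + \frac{13}{10 \left(-2\right)}\right)\right)^{2} + 243206} = \sqrt{\left(\left(-1\right) \left(-13\right) \left(1 + \frac{13}{-20}\right)\right)^{2} + 243206} = \sqrt{\left(\left(-1\right) \left(-13\right) \left(1 + 13 \left(- \frac{1}{20}\right)\right)\right)^{2} + 243206} = \sqrt{\left(\left(-1\right) \left(-13\right) \left(1 - \frac{13}{20}\right)\right)^{2} + 243206} = \sqrt{\left(\left(-1\right) \left(-13\right) \frac{7}{20}\right)^{2} + 243206} = \sqrt{\left(\frac{91}{20}\right)^{2} + 243206} = \sqrt{\frac{8281}{400} + 243206} = \sqrt{\frac{97290681}{400}} = \frac{\sqrt{97290681}}{20}$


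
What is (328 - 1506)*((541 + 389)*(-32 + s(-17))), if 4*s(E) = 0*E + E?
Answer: 39713325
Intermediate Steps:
s(E) = E/4 (s(E) = (0*E + E)/4 = (0 + E)/4 = E/4)
(328 - 1506)*((541 + 389)*(-32 + s(-17))) = (328 - 1506)*((541 + 389)*(-32 + (¼)*(-17))) = -1095540*(-32 - 17/4) = -1095540*(-145)/4 = -1178*(-67425/2) = 39713325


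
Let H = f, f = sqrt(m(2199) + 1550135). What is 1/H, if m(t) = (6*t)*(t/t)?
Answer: sqrt(1563329)/1563329 ≈ 0.00079979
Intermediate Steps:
m(t) = 6*t (m(t) = (6*t)*1 = 6*t)
f = sqrt(1563329) (f = sqrt(6*2199 + 1550135) = sqrt(13194 + 1550135) = sqrt(1563329) ≈ 1250.3)
H = sqrt(1563329) ≈ 1250.3
1/H = 1/(sqrt(1563329)) = sqrt(1563329)/1563329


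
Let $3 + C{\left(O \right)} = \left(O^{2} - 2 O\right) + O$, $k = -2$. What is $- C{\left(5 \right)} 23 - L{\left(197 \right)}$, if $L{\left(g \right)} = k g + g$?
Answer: $-194$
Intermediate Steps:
$C{\left(O \right)} = -3 + O^{2} - O$ ($C{\left(O \right)} = -3 + \left(\left(O^{2} - 2 O\right) + O\right) = -3 + \left(O^{2} - O\right) = -3 + O^{2} - O$)
$L{\left(g \right)} = - g$ ($L{\left(g \right)} = - 2 g + g = - g$)
$- C{\left(5 \right)} 23 - L{\left(197 \right)} = - (-3 + 5^{2} - 5) 23 - \left(-1\right) 197 = - (-3 + 25 - 5) 23 - -197 = \left(-1\right) 17 \cdot 23 + 197 = \left(-17\right) 23 + 197 = -391 + 197 = -194$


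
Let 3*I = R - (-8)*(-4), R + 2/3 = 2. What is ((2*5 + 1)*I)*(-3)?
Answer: 1012/3 ≈ 337.33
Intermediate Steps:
R = 4/3 (R = -⅔ + 2 = 4/3 ≈ 1.3333)
I = -92/9 (I = (4/3 - (-8)*(-4))/3 = (4/3 - 4*8)/3 = (4/3 - 32)/3 = (⅓)*(-92/3) = -92/9 ≈ -10.222)
((2*5 + 1)*I)*(-3) = ((2*5 + 1)*(-92/9))*(-3) = ((10 + 1)*(-92/9))*(-3) = (11*(-92/9))*(-3) = -1012/9*(-3) = 1012/3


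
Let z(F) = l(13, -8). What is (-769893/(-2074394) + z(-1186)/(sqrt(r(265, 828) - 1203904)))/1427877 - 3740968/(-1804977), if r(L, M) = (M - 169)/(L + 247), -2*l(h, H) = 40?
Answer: 1231185760747711805/594033870960890514 + 320*I*sqrt(1232796378)/880140796914753 ≈ 2.0726 + 1.2766e-8*I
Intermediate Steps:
l(h, H) = -20 (l(h, H) = -1/2*40 = -20)
z(F) = -20
r(L, M) = (-169 + M)/(247 + L)
(-769893/(-2074394) + z(-1186)/(sqrt(r(265, 828) - 1203904)))/1427877 - 3740968/(-1804977) = (-769893/(-2074394) - 20/sqrt((-169 + 828)/(247 + 265) - 1203904))/1427877 - 3740968/(-1804977) = (-769893*(-1/2074394) - 20/sqrt(659/512 - 1203904))*(1/1427877) - 3740968*(-1/1804977) = (769893/2074394 - 20/sqrt((1/512)*659 - 1203904))*(1/1427877) + 3740968/1804977 = (769893/2074394 - 20/sqrt(659/512 - 1203904))*(1/1427877) + 3740968/1804977 = (769893/2074394 - 20*(-16*I*sqrt(1232796378)/616398189))*(1/1427877) + 3740968/1804977 = (769893/2074394 - (-320)*I*sqrt(1232796378)/616398189)*(1/1427877) + 3740968/1804977 = (769893/2074394 + 320*I*sqrt(1232796378)/616398189)*(1/1427877) + 3740968/1804977 = (256631/987326493846 + 320*I*sqrt(1232796378)/880140796914753) + 3740968/1804977 = 1231185760747711805/594033870960890514 + 320*I*sqrt(1232796378)/880140796914753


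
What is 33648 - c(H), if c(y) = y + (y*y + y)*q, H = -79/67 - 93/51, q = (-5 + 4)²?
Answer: 43648351368/1297321 ≈ 33645.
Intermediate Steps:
q = 1 (q = (-1)² = 1)
H = -3420/1139 (H = -79*1/67 - 93*1/51 = -79/67 - 31/17 = -3420/1139 ≈ -3.0026)
c(y) = y² + 2*y (c(y) = y + (y*y + y)*1 = y + (y² + y)*1 = y + (y + y²)*1 = y + (y + y²) = y² + 2*y)
33648 - c(H) = 33648 - (-3420)*(2 - 3420/1139)/1139 = 33648 - (-3420)*(-1142)/(1139*1139) = 33648 - 1*3905640/1297321 = 33648 - 3905640/1297321 = 43648351368/1297321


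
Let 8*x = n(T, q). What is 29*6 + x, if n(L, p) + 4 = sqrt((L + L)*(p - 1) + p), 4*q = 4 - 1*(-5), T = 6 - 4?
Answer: 347/2 + sqrt(29)/16 ≈ 173.84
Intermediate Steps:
T = 2
q = 9/4 (q = (4 - 1*(-5))/4 = (4 + 5)/4 = (1/4)*9 = 9/4 ≈ 2.2500)
n(L, p) = -4 + sqrt(p + 2*L*(-1 + p)) (n(L, p) = -4 + sqrt((L + L)*(p - 1) + p) = -4 + sqrt((2*L)*(-1 + p) + p) = -4 + sqrt(2*L*(-1 + p) + p) = -4 + sqrt(p + 2*L*(-1 + p)))
x = -1/2 + sqrt(29)/16 (x = (-4 + sqrt(9/4 - 2*2 + 2*2*(9/4)))/8 = (-4 + sqrt(9/4 - 4 + 9))/8 = (-4 + sqrt(29/4))/8 = (-4 + sqrt(29)/2)/8 = -1/2 + sqrt(29)/16 ≈ -0.16343)
29*6 + x = 29*6 + (-1/2 + sqrt(29)/16) = 174 + (-1/2 + sqrt(29)/16) = 347/2 + sqrt(29)/16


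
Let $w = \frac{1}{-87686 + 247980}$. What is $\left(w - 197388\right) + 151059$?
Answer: $- \frac{7426260725}{160294} \approx -46329.0$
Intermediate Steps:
$w = \frac{1}{160294} \approx 6.2385 \cdot 10^{-6}$
$\left(w - 197388\right) + 151059 = \left(\frac{1}{160294} - 197388\right) + 151059 = - \frac{31640112071}{160294} + 151059 = - \frac{7426260725}{160294}$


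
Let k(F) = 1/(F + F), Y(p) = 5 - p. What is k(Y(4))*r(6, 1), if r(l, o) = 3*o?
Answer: 3/2 ≈ 1.5000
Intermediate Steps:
k(F) = 1/(2*F)
k(Y(4))*r(6, 1) = (1/(2*(5 - 1*4)))*(3*1) = (1/(2*(5 - 4)))*3 = ((1/2)/1)*3 = ((1/2)*1)*3 = (1/2)*3 = 3/2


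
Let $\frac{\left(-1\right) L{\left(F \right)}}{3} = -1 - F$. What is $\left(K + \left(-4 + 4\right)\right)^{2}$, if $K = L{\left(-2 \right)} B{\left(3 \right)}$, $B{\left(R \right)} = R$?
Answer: $81$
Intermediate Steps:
$L{\left(F \right)} = 3 + 3 F$ ($L{\left(F \right)} = - 3 \left(-1 - F\right) = 3 + 3 F$)
$K = -9$ ($K = \left(3 + 3 \left(-2\right)\right) 3 = \left(3 - 6\right) 3 = \left(-3\right) 3 = -9$)
$\left(K + \left(-4 + 4\right)\right)^{2} = \left(-9 + \left(-4 + 4\right)\right)^{2} = \left(-9 + 0\right)^{2} = \left(-9\right)^{2} = 81$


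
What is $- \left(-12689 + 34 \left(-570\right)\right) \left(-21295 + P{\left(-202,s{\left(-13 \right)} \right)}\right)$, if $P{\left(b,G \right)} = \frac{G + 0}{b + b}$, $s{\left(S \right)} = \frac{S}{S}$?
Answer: $- \frac{275895411489}{404} \approx -6.8291 \cdot 10^{8}$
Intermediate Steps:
$s{\left(S \right)} = 1$
$P{\left(b,G \right)} = \frac{G}{2 b}$
$- \left(-12689 + 34 \left(-570\right)\right) \left(-21295 + P{\left(-202,s{\left(-13 \right)} \right)}\right) = - \left(-12689 + 34 \left(-570\right)\right) \left(-21295 + \frac{1}{2} \cdot 1 \frac{1}{-202}\right) = - \left(-12689 - 19380\right) \left(-21295 + \frac{1}{2} \cdot 1 \left(- \frac{1}{202}\right)\right) = - \left(-32069\right) \left(-21295 - \frac{1}{404}\right) = - \frac{\left(-32069\right) \left(-8603181\right)}{404} = \left(-1\right) \frac{275895411489}{404} = - \frac{275895411489}{404}$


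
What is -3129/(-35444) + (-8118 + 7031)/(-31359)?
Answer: 136649939/1111488396 ≈ 0.12294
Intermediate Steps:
-3129/(-35444) + (-8118 + 7031)/(-31359) = -3129*(-1/35444) - 1087*(-1/31359) = 3129/35444 + 1087/31359 = 136649939/1111488396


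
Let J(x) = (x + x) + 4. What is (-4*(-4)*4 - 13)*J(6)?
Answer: 816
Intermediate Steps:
J(x) = 4 + 2*x (J(x) = 2*x + 4 = 4 + 2*x)
(-4*(-4)*4 - 13)*J(6) = (-4*(-4)*4 - 13)*(4 + 2*6) = (16*4 - 13)*(4 + 12) = (64 - 13)*16 = 51*16 = 816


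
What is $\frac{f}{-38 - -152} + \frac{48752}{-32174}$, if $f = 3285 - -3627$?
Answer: $\frac{18069080}{305653} \approx 59.116$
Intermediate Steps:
$f = 6912$ ($f = 3285 + 3627 = 6912$)
$\frac{f}{-38 - -152} + \frac{48752}{-32174} = \frac{6912}{-38 - -152} + \frac{48752}{-32174} = \frac{6912}{-38 + 152} + 48752 \left(- \frac{1}{32174}\right) = \frac{6912}{114} - \frac{24376}{16087} = 6912 \cdot \frac{1}{114} - \frac{24376}{16087} = \frac{1152}{19} - \frac{24376}{16087} = \frac{18069080}{305653}$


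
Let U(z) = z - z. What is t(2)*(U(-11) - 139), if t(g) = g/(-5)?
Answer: 278/5 ≈ 55.600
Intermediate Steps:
U(z) = 0
t(g) = -g/5 (t(g) = g*(-⅕) = -g/5)
t(2)*(U(-11) - 139) = (-⅕*2)*(0 - 139) = -⅖*(-139) = 278/5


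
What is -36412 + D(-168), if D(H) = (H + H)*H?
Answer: 20036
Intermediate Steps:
D(H) = 2*H² (D(H) = (2*H)*H = 2*H²)
-36412 + D(-168) = -36412 + 2*(-168)² = -36412 + 2*28224 = -36412 + 56448 = 20036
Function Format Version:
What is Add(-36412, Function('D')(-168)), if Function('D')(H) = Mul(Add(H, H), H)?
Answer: 20036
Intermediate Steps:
Function('D')(H) = Mul(2, Pow(H, 2)) (Function('D')(H) = Mul(Mul(2, H), H) = Mul(2, Pow(H, 2)))
Add(-36412, Function('D')(-168)) = Add(-36412, Mul(2, Pow(-168, 2))) = Add(-36412, Mul(2, 28224)) = Add(-36412, 56448) = 20036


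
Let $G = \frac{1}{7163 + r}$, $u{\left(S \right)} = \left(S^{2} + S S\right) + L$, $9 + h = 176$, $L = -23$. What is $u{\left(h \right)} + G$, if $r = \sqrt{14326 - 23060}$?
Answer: $\frac{2861196235928}{51317303} - \frac{i \sqrt{8734}}{51317303} \approx 55755.0 - 1.8211 \cdot 10^{-6} i$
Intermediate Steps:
$h = 167$ ($h = -9 + 176 = 167$)
$r = i \sqrt{8734}$ ($r = \sqrt{-8734} = i \sqrt{8734} \approx 93.456 i$)
$u{\left(S \right)} = -23 + 2 S^{2}$ ($u{\left(S \right)} = \left(S^{2} + S S\right) - 23 = \left(S^{2} + S^{2}\right) - 23 = 2 S^{2} - 23 = -23 + 2 S^{2}$)
$G = \frac{1}{7163 + i \sqrt{8734}} \approx 0.00013958 - 1.821 \cdot 10^{-6} i$
$u{\left(h \right)} + G = \left(-23 + 2 \cdot 167^{2}\right) + \left(\frac{7163}{51317303} - \frac{i \sqrt{8734}}{51317303}\right) = \left(-23 + 2 \cdot 27889\right) + \left(\frac{7163}{51317303} - \frac{i \sqrt{8734}}{51317303}\right) = \left(-23 + 55778\right) + \left(\frac{7163}{51317303} - \frac{i \sqrt{8734}}{51317303}\right) = 55755 + \left(\frac{7163}{51317303} - \frac{i \sqrt{8734}}{51317303}\right) = \frac{2861196235928}{51317303} - \frac{i \sqrt{8734}}{51317303}$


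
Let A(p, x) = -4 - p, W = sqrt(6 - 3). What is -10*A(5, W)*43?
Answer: 3870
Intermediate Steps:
W = sqrt(3) ≈ 1.7320
-10*A(5, W)*43 = -10*(-4 - 1*5)*43 = -10*(-4 - 5)*43 = -10*(-9)*43 = 90*43 = 3870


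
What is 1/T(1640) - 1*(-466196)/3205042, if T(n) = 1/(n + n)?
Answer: 5256501978/1602521 ≈ 3280.1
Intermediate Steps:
T(n) = 1/(2*n)
1/T(1640) - 1*(-466196)/3205042 = 1/((1/2)/1640) - 1*(-466196)/3205042 = 1/((1/2)*(1/1640)) + 466196*(1/3205042) = 1/(1/3280) + 233098/1602521 = 3280 + 233098/1602521 = 5256501978/1602521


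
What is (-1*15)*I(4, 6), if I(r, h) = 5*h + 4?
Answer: -510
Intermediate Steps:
I(r, h) = 4 + 5*h
(-1*15)*I(4, 6) = (-1*15)*(4 + 5*6) = -15*(4 + 30) = -15*34 = -510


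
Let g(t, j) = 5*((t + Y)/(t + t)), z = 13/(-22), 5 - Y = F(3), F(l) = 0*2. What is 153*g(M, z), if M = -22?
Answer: 13005/44 ≈ 295.57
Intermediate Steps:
F(l) = 0
Y = 5 (Y = 5 - 1*0 = 5 + 0 = 5)
z = -13/22 (z = 13*(-1/22) = -13/22 ≈ -0.59091)
g(t, j) = 5*(5 + t)/(2*t) (g(t, j) = 5*((t + 5)/(t + t)) = 5*((5 + t)/((2*t))) = 5*((5 + t)*(1/(2*t))) = 5*((5 + t)/(2*t)) = 5*(5 + t)/(2*t))
153*g(M, z) = 153*((5/2)*(5 - 22)/(-22)) = 153*((5/2)*(-1/22)*(-17)) = 153*(85/44) = 13005/44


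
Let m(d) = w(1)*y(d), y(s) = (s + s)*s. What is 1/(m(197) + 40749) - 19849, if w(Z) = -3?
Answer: -3813092146/192105 ≈ -19849.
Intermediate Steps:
y(s) = 2*s² (y(s) = (2*s)*s = 2*s²)
m(d) = -6*d²
1/(m(197) + 40749) - 19849 = 1/(-6*197² + 40749) - 19849 = 1/(-6*38809 + 40749) - 19849 = 1/(-232854 + 40749) - 19849 = 1/(-192105) - 19849 = -1/192105 - 19849 = -3813092146/192105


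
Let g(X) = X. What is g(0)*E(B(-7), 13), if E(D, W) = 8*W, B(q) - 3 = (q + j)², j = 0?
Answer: 0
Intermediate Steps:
B(q) = 3 + q² (B(q) = 3 + (q + 0)² = 3 + q²)
g(0)*E(B(-7), 13) = 0*(8*13) = 0*104 = 0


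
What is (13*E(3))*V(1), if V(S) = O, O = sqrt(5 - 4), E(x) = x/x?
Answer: 13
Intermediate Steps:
E(x) = 1
O = 1 (O = sqrt(1) = 1)
V(S) = 1
(13*E(3))*V(1) = (13*1)*1 = 13*1 = 13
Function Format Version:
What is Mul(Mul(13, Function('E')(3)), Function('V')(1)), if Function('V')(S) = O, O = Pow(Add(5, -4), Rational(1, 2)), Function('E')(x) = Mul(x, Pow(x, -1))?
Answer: 13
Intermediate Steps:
Function('E')(x) = 1
O = 1 (O = Pow(1, Rational(1, 2)) = 1)
Function('V')(S) = 1
Mul(Mul(13, Function('E')(3)), Function('V')(1)) = Mul(Mul(13, 1), 1) = Mul(13, 1) = 13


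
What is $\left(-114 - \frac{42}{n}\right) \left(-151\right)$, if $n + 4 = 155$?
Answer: $17256$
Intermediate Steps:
$n = 151$ ($n = -4 + 155 = 151$)
$\left(-114 - \frac{42}{n}\right) \left(-151\right) = \left(-114 - \frac{42}{151}\right) \left(-151\right) = \left(- \frac{17256}{151}\right) \left(-151\right) = 17256$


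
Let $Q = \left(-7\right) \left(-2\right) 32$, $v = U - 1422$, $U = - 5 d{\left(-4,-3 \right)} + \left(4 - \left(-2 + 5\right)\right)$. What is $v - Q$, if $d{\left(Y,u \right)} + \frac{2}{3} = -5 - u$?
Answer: $- \frac{5567}{3} \approx -1855.7$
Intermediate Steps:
$d{\left(Y,u \right)} = - \frac{17}{3} - u$ ($d{\left(Y,u \right)} = - \frac{2}{3} - \left(5 + u\right) = - \frac{17}{3} - u$)
$U = \frac{43}{3}$ ($U = - 5 \left(- \frac{17}{3} - -3\right) + \left(4 - \left(-2 + 5\right)\right) = - 5 \left(- \frac{17}{3} + 3\right) + \left(4 - 3\right) = \left(-5\right) \left(- \frac{8}{3}\right) + \left(4 - 3\right) = \frac{40}{3} + 1 = \frac{43}{3} \approx 14.333$)
$v = - \frac{4223}{3}$ ($v = \frac{43}{3} - 1422 = - \frac{4223}{3} \approx -1407.7$)
$Q = 448$ ($Q = 14 \cdot 32 = 448$)
$v - Q = - \frac{4223}{3} - 448 = - \frac{5567}{3}$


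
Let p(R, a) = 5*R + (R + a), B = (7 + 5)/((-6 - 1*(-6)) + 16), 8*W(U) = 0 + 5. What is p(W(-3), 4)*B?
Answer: 93/16 ≈ 5.8125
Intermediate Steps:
W(U) = 5/8 (W(U) = (0 + 5)/8 = (1/8)*5 = 5/8)
B = 3/4 (B = 12/((-6 + 6) + 16) = 12/(0 + 16) = 12/16 = 12*(1/16) = 3/4 ≈ 0.75000)
p(R, a) = a + 6*R
p(W(-3), 4)*B = (4 + 6*(5/8))*(3/4) = (4 + 15/4)*(3/4) = (31/4)*(3/4) = 93/16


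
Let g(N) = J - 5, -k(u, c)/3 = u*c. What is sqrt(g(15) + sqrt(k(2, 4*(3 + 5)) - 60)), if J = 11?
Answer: sqrt(6 + 6*I*sqrt(7)) ≈ 3.389 + 2.3421*I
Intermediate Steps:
k(u, c) = -3*c*u (k(u, c) = -3*u*c = -3*c*u)
g(N) = 6 (g(N) = 11 - 5 = 6)
sqrt(g(15) + sqrt(k(2, 4*(3 + 5)) - 60)) = sqrt(6 + sqrt(-3*4*(3 + 5)*2 - 60)) = sqrt(6 + sqrt(-3*4*8*2 - 60)) = sqrt(6 + sqrt(-3*32*2 - 60)) = sqrt(6 + sqrt(-192 - 60)) = sqrt(6 + sqrt(-252)) = sqrt(6 + 6*I*sqrt(7))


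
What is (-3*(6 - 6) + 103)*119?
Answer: 12257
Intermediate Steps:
(-3*(6 - 6) + 103)*119 = (-3*0 + 103)*119 = (0 + 103)*119 = 103*119 = 12257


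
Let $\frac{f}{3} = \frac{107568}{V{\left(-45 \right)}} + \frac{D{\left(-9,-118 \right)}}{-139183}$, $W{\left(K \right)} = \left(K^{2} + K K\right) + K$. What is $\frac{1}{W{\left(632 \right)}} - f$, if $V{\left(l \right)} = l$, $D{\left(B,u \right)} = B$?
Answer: $\frac{72542569589621}{10115820440} \approx 7171.2$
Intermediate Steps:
$W{\left(K \right)} = K + 2 K^{2}$ ($W{\left(K \right)} = \left(K^{2} + K^{2}\right) + K = 2 K^{2} + K = K + 2 K^{2}$)
$f = - \frac{4990545513}{695915}$ ($f = 3 \left(\frac{107568}{-45} - \frac{9}{-139183}\right) = 3 \left(107568 \left(- \frac{1}{45}\right) - - \frac{9}{139183}\right) = 3 \left(- \frac{11952}{5} + \frac{9}{139183}\right) = 3 \left(- \frac{1663515171}{695915}\right) = - \frac{4990545513}{695915} \approx -7171.2$)
$\frac{1}{W{\left(632 \right)}} - f = \frac{1}{632 \left(1 + 2 \cdot 632\right)} - - \frac{4990545513}{695915} = \frac{1}{632 \left(1 + 1264\right)} + \frac{4990545513}{695915} = \frac{1}{632 \cdot 1265} + \frac{4990545513}{695915} = \frac{1}{799480} + \frac{4990545513}{695915} = \frac{72542569589621}{10115820440}$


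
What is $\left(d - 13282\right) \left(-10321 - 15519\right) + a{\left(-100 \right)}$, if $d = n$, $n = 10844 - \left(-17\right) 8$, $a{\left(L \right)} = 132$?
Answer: $59483812$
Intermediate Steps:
$n = 10980$ ($n = 10844 - -136 = 10844 + 136 = 10980$)
$d = 10980$
$\left(d - 13282\right) \left(-10321 - 15519\right) + a{\left(-100 \right)} = \left(10980 - 13282\right) \left(-10321 - 15519\right) + 132 = \left(-2302\right) \left(-25840\right) + 132 = 59483680 + 132 = 59483812$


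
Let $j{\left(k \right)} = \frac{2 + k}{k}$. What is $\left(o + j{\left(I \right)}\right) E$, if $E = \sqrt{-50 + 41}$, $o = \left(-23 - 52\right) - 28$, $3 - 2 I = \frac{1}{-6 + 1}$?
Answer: $- \frac{1209 i}{4} \approx - 302.25 i$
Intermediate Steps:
$I = \frac{8}{5}$ ($I = \frac{3}{2} - \frac{1}{2 \left(-6 + 1\right)} = \frac{3}{2} - \frac{1}{2 \left(-5\right)} = \frac{3}{2} - - \frac{1}{10} = \frac{3}{2} + \frac{1}{10} = \frac{8}{5} \approx 1.6$)
$j{\left(k \right)} = \frac{2 + k}{k}$
$o = -103$ ($o = -75 - 28 = -103$)
$E = 3 i$ ($E = \sqrt{-9} = 3 i \approx 3.0 i$)
$\left(o + j{\left(I \right)}\right) E = \left(-103 + \frac{2 + \frac{8}{5}}{\frac{8}{5}}\right) 3 i = \left(-103 + \frac{5}{8} \cdot \frac{18}{5}\right) 3 i = \left(-103 + \frac{9}{4}\right) 3 i = - \frac{403 \cdot 3 i}{4} = - \frac{1209 i}{4}$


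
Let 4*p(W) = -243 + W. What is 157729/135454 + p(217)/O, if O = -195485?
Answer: 1401569728/1203601145 ≈ 1.1645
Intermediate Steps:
p(W) = -243/4 + W/4 (p(W) = (-243 + W)/4 = -243/4 + W/4)
157729/135454 + p(217)/O = 157729/135454 + (-243/4 + (¼)*217)/(-195485) = 157729*(1/135454) + (-243/4 + 217/4)*(-1/195485) = 14339/12314 - 13/2*(-1/195485) = 14339/12314 + 13/390970 = 1401569728/1203601145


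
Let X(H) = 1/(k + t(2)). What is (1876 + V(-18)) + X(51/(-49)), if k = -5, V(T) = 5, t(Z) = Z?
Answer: 5642/3 ≈ 1880.7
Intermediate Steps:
X(H) = -1/3 (X(H) = 1/(-5 + 2) = 1/(-3) = -1/3)
(1876 + V(-18)) + X(51/(-49)) = (1876 + 5) - 1/3 = 1881 - 1/3 = 5642/3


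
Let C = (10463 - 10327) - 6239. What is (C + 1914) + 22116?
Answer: 17927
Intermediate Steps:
C = -6103 (C = 136 - 6239 = -6103)
(C + 1914) + 22116 = (-6103 + 1914) + 22116 = -4189 + 22116 = 17927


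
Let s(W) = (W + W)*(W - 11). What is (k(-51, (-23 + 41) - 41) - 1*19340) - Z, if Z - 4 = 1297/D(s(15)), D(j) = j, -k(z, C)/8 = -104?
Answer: -2222737/120 ≈ -18523.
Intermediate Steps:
k(z, C) = 832 (k(z, C) = -8*(-104) = 832)
s(W) = 2*W*(-11 + W) (s(W) = (2*W)*(-11 + W) = 2*W*(-11 + W))
Z = 1777/120 (Z = 4 + 1297/((2*15*(-11 + 15))) = 4 + 1297/((2*15*4)) = 4 + 1297/120 = 1777/120 ≈ 14.808)
(k(-51, (-23 + 41) - 41) - 1*19340) - Z = (832 - 1*19340) - 1*1777/120 = (832 - 19340) - 1777/120 = -18508 - 1777/120 = -2222737/120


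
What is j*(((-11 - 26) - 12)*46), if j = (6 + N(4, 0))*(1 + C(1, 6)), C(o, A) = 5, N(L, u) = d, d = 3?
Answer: -121716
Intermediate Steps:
N(L, u) = 3
j = 54 (j = (6 + 3)*(1 + 5) = 9*6 = 54)
j*(((-11 - 26) - 12)*46) = 54*(((-11 - 26) - 12)*46) = 54*((-37 - 12)*46) = 54*(-49*46) = 54*(-2254) = -121716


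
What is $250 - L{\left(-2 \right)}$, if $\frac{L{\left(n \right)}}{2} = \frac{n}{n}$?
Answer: $248$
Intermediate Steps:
$L{\left(n \right)} = 2$ ($L{\left(n \right)} = 2 \frac{n}{n} = 2 \cdot 1 = 2$)
$250 - L{\left(-2 \right)} = 250 - 2 = 248$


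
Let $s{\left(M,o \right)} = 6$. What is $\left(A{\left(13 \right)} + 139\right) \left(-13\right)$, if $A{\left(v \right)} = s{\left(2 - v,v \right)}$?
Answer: $-1885$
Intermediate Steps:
$A{\left(v \right)} = 6$
$\left(A{\left(13 \right)} + 139\right) \left(-13\right) = \left(6 + 139\right) \left(-13\right) = 145 \left(-13\right) = -1885$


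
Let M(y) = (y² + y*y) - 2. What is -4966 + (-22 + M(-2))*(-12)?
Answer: -4774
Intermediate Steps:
M(y) = -2 + 2*y² (M(y) = (y² + y²) - 2 = 2*y² - 2 = -2 + 2*y²)
-4966 + (-22 + M(-2))*(-12) = -4966 + (-22 + (-2 + 2*(-2)²))*(-12) = -4966 + (-22 + (-2 + 2*4))*(-12) = -4966 + (-22 + (-2 + 8))*(-12) = -4966 + (-22 + 6)*(-12) = -4966 - 16*(-12) = -4966 + 192 = -4774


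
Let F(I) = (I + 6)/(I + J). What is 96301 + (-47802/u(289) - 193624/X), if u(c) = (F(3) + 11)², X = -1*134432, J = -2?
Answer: 80812902249/840200 ≈ 96183.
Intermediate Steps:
X = -134432
F(I) = (6 + I)/(-2 + I) (F(I) = (I + 6)/(I - 2) = (6 + I)/(-2 + I))
u(c) = 400 (u(c) = ((6 + 3)/(-2 + 3) + 11)² = (9/1 + 11)² = (1*9 + 11)² = (9 + 11)² = 20² = 400)
96301 + (-47802/u(289) - 193624/X) = 96301 + (-47802/400 - 193624/(-134432)) = 96301 + (-47802*1/400 - 193624*(-1/134432)) = 96301 + (-23901/200 + 24203/16804) = 96301 - 99197951/840200 = 80812902249/840200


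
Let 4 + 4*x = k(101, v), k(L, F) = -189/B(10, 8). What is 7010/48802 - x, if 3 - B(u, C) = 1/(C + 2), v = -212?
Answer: 24677493/1415258 ≈ 17.437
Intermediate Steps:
B(u, C) = 3 - 1/(2 + C) (B(u, C) = 3 - 1/(C + 2) = 3 - 1/(2 + C))
k(L, F) = -1890/29 (k(L, F) = -189*(2 + 8)/(5 + 3*8) = -189*10/(5 + 24) = -189/((⅒)*29) = -189/29/10 = -189*10/29 = -1890/29)
x = -1003/58 (x = -1 + (¼)*(-1890/29) = -1 - 945/58 = -1003/58 ≈ -17.293)
7010/48802 - x = 7010/48802 - 1*(-1003/58) = 7010*(1/48802) + 1003/58 = 3505/24401 + 1003/58 = 24677493/1415258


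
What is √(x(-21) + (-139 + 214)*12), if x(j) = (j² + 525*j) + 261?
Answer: 3*I*√1047 ≈ 97.072*I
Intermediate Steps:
x(j) = 261 + j² + 525*j
√(x(-21) + (-139 + 214)*12) = √((261 + (-21)² + 525*(-21)) + (-139 + 214)*12) = √((261 + 441 - 11025) + 75*12) = √(-10323 + 900) = √(-9423) = 3*I*√1047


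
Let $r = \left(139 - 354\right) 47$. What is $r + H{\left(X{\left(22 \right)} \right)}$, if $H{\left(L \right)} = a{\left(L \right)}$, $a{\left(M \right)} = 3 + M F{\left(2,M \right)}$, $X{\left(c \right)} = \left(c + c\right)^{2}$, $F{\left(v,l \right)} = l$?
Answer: $3737994$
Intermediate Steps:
$X{\left(c \right)} = 4 c^{2}$ ($X{\left(c \right)} = \left(2 c\right)^{2} = 4 c^{2}$)
$a{\left(M \right)} = 3 + M^{2}$ ($a{\left(M \right)} = 3 + M M = 3 + M^{2}$)
$H{\left(L \right)} = 3 + L^{2}$
$r = -10105$ ($r = \left(-215\right) 47 = -10105$)
$r + H{\left(X{\left(22 \right)} \right)} = -10105 + \left(3 + \left(4 \cdot 22^{2}\right)^{2}\right) = -10105 + \left(3 + \left(4 \cdot 484\right)^{2}\right) = -10105 + \left(3 + 1936^{2}\right) = -10105 + \left(3 + 3748096\right) = -10105 + 3748099 = 3737994$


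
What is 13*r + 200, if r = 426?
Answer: 5738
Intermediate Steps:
13*r + 200 = 13*426 + 200 = 5538 + 200 = 5738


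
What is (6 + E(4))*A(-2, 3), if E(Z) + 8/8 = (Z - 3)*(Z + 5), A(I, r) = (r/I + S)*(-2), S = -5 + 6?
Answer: 14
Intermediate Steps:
S = 1
A(I, r) = -2 - 2*r/I (A(I, r) = (r/I + 1)*(-2) = (1 + r/I)*(-2) = -2 - 2*r/I)
E(Z) = -1 + (-3 + Z)*(5 + Z) (E(Z) = -1 + (Z - 3)*(Z + 5) = -1 + (-3 + Z)*(5 + Z))
(6 + E(4))*A(-2, 3) = (6 + (-16 + 4**2 + 2*4))*(-2 - 2*3/(-2)) = (6 + (-16 + 16 + 8))*(-2 - 2*3*(-1/2)) = (6 + 8)*(-2 + 3) = 14*1 = 14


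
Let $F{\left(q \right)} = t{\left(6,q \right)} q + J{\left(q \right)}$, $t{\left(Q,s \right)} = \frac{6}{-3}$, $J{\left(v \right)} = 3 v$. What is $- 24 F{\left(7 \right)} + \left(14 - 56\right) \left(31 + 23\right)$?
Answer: $-2436$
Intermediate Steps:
$t{\left(Q,s \right)} = -2$ ($t{\left(Q,s \right)} = 6 \left(- \frac{1}{3}\right) = -2$)
$F{\left(q \right)} = q$ ($F{\left(q \right)} = - 2 q + 3 q = q$)
$- 24 F{\left(7 \right)} + \left(14 - 56\right) \left(31 + 23\right) = \left(-24\right) 7 + \left(14 - 56\right) \left(31 + 23\right) = -168 - 2268 = -2436$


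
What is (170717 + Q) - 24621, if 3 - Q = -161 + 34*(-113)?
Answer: 150102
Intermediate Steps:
Q = 4006 (Q = 3 - (-161 + 34*(-113)) = 3 - (-161 - 3842) = 3 - 1*(-4003) = 3 + 4003 = 4006)
(170717 + Q) - 24621 = (170717 + 4006) - 24621 = 174723 - 24621 = 150102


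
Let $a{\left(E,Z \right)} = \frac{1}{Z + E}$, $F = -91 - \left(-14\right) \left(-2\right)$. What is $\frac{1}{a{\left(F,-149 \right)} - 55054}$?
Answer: $- \frac{268}{14754473} \approx -1.8164 \cdot 10^{-5}$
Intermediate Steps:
$F = -119$ ($F = -91 - 28 = -119$)
$a{\left(E,Z \right)} = \frac{1}{E + Z}$
$\frac{1}{a{\left(F,-149 \right)} - 55054} = \frac{1}{\frac{1}{-119 - 149} - 55054} = \frac{1}{\frac{1}{-268} - 55054} = \frac{1}{- \frac{1}{268} - 55054} = \frac{1}{- \frac{14754473}{268}} = - \frac{268}{14754473}$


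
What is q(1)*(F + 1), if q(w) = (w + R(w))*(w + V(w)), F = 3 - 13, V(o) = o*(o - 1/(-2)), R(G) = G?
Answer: -45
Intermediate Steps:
V(o) = o*(1/2 + o) (V(o) = o*(o - 1*(-1/2)) = o*(o + 1/2) = o*(1/2 + o))
F = -10
q(w) = 2*w*(w + w*(1/2 + w)) (q(w) = (w + w)*(w + w*(1/2 + w)) = (2*w)*(w + w*(1/2 + w)) = 2*w*(w + w*(1/2 + w)))
q(1)*(F + 1) = (1**2*(3 + 2*1))*(-10 + 1) = (1*(3 + 2))*(-9) = (1*5)*(-9) = 5*(-9) = -45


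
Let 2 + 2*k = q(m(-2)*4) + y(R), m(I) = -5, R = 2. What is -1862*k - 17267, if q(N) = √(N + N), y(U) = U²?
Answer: -19129 - 1862*I*√10 ≈ -19129.0 - 5888.2*I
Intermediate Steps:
q(N) = √2*√N (q(N) = √(2*N) = √2*√N)
k = 1 + I*√10 (k = -1 + (√2*√(-5*4) + 2²)/2 = -1 + (√2*√(-20) + 4)/2 = -1 + (√2*(2*I*√5) + 4)/2 = -1 + (2*I*√10 + 4)/2 = -1 + (4 + 2*I*√10)/2 = -1 + (2 + I*√10) = 1 + I*√10 ≈ 1.0 + 3.1623*I)
-1862*k - 17267 = -1862*(1 + I*√10) - 17267 = (-1862 - 1862*I*√10) - 17267 = -19129 - 1862*I*√10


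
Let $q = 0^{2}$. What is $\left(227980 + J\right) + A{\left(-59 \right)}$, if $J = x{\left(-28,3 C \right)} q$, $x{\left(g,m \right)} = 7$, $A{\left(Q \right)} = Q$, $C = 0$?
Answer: $227921$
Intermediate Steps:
$q = 0$
$J = 0$ ($J = 7 \cdot 0 = 0$)
$\left(227980 + J\right) + A{\left(-59 \right)} = \left(227980 + 0\right) - 59 = 227980 - 59 = 227921$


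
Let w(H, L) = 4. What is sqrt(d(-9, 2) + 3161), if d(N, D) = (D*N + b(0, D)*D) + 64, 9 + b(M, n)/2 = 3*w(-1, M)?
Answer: sqrt(3219) ≈ 56.736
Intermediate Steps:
b(M, n) = 6 (b(M, n) = -18 + 2*(3*4) = -18 + 2*12 = -18 + 24 = 6)
d(N, D) = 64 + 6*D + D*N (d(N, D) = (D*N + 6*D) + 64 = (6*D + D*N) + 64 = 64 + 6*D + D*N)
sqrt(d(-9, 2) + 3161) = sqrt((64 + 6*2 + 2*(-9)) + 3161) = sqrt((64 + 12 - 18) + 3161) = sqrt(58 + 3161) = sqrt(3219)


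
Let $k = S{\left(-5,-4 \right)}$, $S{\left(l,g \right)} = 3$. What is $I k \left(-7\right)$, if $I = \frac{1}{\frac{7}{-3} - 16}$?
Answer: $\frac{63}{55} \approx 1.1455$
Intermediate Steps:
$k = 3$
$I = - \frac{3}{55}$ ($I = \frac{1}{7 \left(- \frac{1}{3}\right) - 16} = \frac{1}{- \frac{7}{3} - 16} = \frac{1}{- \frac{55}{3}} = - \frac{3}{55} \approx -0.054545$)
$I k \left(-7\right) = \left(- \frac{3}{55}\right) 3 \left(-7\right) = \left(- \frac{9}{55}\right) \left(-7\right) = \frac{63}{55}$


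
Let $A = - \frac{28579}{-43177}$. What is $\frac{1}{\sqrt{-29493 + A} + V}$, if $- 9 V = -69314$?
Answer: $\frac{13467467601}{103772022244367} - \frac{81 i \sqrt{54981189476714}}{207544044488734} \approx 0.00012978 - 2.8939 \cdot 10^{-6} i$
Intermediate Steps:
$A = \frac{28579}{43177}$ ($A = \left(-28579\right) \left(- \frac{1}{43177}\right) = \frac{28579}{43177} \approx 0.6619$)
$V = \frac{69314}{9}$ ($V = \left(- \frac{1}{9}\right) \left(-69314\right) = \frac{69314}{9} \approx 7701.6$)
$\frac{1}{\sqrt{-29493 + A} + V} = \frac{1}{\sqrt{-29493 + \frac{28579}{43177}} + \frac{69314}{9}} = \frac{1}{\sqrt{- \frac{1273390682}{43177}} + \frac{69314}{9}} = \frac{1}{\frac{i \sqrt{54981189476714}}{43177} + \frac{69314}{9}} = \frac{1}{\frac{69314}{9} + \frac{i \sqrt{54981189476714}}{43177}}$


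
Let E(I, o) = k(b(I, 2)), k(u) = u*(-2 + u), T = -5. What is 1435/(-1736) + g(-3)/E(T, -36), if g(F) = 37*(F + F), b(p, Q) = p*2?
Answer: -3319/1240 ≈ -2.6766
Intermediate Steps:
b(p, Q) = 2*p
E(I, o) = 2*I*(-2 + 2*I) (E(I, o) = (2*I)*(-2 + 2*I) = 2*I*(-2 + 2*I))
g(F) = 74*F (g(F) = 37*(2*F) = 74*F)
1435/(-1736) + g(-3)/E(T, -36) = 1435/(-1736) + (74*(-3))/((4*(-5)*(-1 - 5))) = 1435*(-1/1736) - 222/(4*(-5)*(-6)) = -205/248 - 222/120 = -205/248 - 222*1/120 = -205/248 - 37/20 = -3319/1240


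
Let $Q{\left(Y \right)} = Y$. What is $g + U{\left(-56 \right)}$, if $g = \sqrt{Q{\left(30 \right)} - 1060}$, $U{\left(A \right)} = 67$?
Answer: $67 + i \sqrt{1030} \approx 67.0 + 32.094 i$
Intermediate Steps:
$g = i \sqrt{1030}$ ($g = \sqrt{30 - 1060} = \sqrt{-1030} = i \sqrt{1030} \approx 32.094 i$)
$g + U{\left(-56 \right)} = i \sqrt{1030} + 67 = 67 + i \sqrt{1030}$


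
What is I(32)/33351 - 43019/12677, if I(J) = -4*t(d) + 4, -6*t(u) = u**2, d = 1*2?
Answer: -4303926467/1268371881 ≈ -3.3933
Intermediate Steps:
d = 2
t(u) = -u**2/6
I(J) = 20/3 (I(J) = -(-2)*2**2/3 + 4 = -(-2)*4/3 + 4 = -4*(-2/3) + 4 = 8/3 + 4 = 20/3)
I(32)/33351 - 43019/12677 = (20/3)/33351 - 43019/12677 = (20/3)*(1/33351) - 43019*1/12677 = 20/100053 - 43019/12677 = -4303926467/1268371881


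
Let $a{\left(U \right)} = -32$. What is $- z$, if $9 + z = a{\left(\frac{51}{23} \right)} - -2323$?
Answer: $-2282$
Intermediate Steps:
$z = 2282$ ($z = -9 - -2291 = -9 + \left(-32 + 2323\right) = -9 + 2291 = 2282$)
$- z = \left(-1\right) 2282 = -2282$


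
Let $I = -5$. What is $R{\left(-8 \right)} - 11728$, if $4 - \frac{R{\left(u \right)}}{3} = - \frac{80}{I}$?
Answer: $-11764$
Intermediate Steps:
$R{\left(u \right)} = -36$ ($R{\left(u \right)} = 12 - 3 \left(- \frac{80}{-5}\right) = 12 - 3 \left(\left(-80\right) \left(- \frac{1}{5}\right)\right) = 12 - 48 = -36$)
$R{\left(-8 \right)} - 11728 = -36 - 11728 = -11764$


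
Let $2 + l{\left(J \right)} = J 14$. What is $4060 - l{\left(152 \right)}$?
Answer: $1934$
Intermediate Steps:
$l{\left(J \right)} = -2 + 14 J$ ($l{\left(J \right)} = -2 + J 14 = -2 + 14 J$)
$4060 - l{\left(152 \right)} = 4060 - \left(-2 + 14 \cdot 152\right) = 4060 - \left(-2 + 2128\right) = 4060 - 2126 = 1934$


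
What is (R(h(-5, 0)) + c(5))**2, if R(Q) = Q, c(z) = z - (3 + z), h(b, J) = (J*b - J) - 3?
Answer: 36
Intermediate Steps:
h(b, J) = -3 - J + J*b (h(b, J) = (-J + J*b) - 3 = -3 - J + J*b)
c(z) = -3 (c(z) = z + (-3 - z) = -3)
(R(h(-5, 0)) + c(5))**2 = ((-3 - 1*0 + 0*(-5)) - 3)**2 = ((-3 + 0 + 0) - 3)**2 = (-3 - 3)**2 = (-6)**2 = 36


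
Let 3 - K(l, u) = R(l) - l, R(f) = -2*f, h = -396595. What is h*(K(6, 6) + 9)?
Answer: -11897850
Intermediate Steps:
K(l, u) = 3 + 3*l (K(l, u) = 3 - (-2*l - l) = 3 - (-3)*l = 3 + 3*l)
h*(K(6, 6) + 9) = -396595*((3 + 3*6) + 9) = -396595*((3 + 18) + 9) = -396595*(21 + 9) = -396595*30 = -11897850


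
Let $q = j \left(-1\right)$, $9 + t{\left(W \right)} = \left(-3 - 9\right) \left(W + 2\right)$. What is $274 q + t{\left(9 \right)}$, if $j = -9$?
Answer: $2325$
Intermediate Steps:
$t{\left(W \right)} = -33 - 12 W$ ($t{\left(W \right)} = -9 + \left(-3 - 9\right) \left(W + 2\right) = -9 - 12 \left(2 + W\right) = -9 - \left(24 + 12 W\right) = -33 - 12 W$)
$q = 9$ ($q = \left(-9\right) \left(-1\right) = 9$)
$274 q + t{\left(9 \right)} = 274 \cdot 9 - 141 = 2466 - 141 = 2325$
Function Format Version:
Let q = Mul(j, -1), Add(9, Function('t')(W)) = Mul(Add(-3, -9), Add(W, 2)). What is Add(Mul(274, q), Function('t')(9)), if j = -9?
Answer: 2325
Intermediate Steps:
Function('t')(W) = Add(-33, Mul(-12, W)) (Function('t')(W) = Add(-9, Mul(Add(-3, -9), Add(W, 2))) = Add(-9, Mul(-12, Add(2, W))) = Add(-9, Add(-24, Mul(-12, W))) = Add(-33, Mul(-12, W)))
q = 9 (q = Mul(-9, -1) = 9)
Add(Mul(274, q), Function('t')(9)) = Add(Mul(274, 9), Add(-33, Mul(-12, 9))) = Add(2466, Add(-33, -108)) = Add(2466, -141) = 2325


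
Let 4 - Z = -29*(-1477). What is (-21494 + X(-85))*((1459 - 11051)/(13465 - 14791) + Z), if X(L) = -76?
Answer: 204130074890/221 ≈ 9.2367e+8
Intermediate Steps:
Z = -42829 (Z = 4 - (-29)*(-1477) = 4 - 1*42833 = 4 - 42833 = -42829)
(-21494 + X(-85))*((1459 - 11051)/(13465 - 14791) + Z) = (-21494 - 76)*((1459 - 11051)/(13465 - 14791) - 42829) = -21570*(-9592/(-1326) - 42829) = -21570*(-9592*(-1/1326) - 42829) = -21570*(4796/663 - 42829) = -21570*(-28390831/663) = 204130074890/221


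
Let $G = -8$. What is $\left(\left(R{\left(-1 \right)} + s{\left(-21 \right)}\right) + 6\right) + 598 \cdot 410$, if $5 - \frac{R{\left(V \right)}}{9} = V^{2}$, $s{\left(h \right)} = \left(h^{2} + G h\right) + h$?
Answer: $245810$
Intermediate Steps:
$s{\left(h \right)} = h^{2} - 7 h$ ($s{\left(h \right)} = \left(h^{2} - 8 h\right) + h = h^{2} - 7 h$)
$R{\left(V \right)} = 45 - 9 V^{2}$
$\left(\left(R{\left(-1 \right)} + s{\left(-21 \right)}\right) + 6\right) + 598 \cdot 410 = \left(\left(\left(45 - 9 \left(-1\right)^{2}\right) - 21 \left(-7 - 21\right)\right) + 6\right) + 598 \cdot 410 = \left(\left(\left(45 - 9\right) - -588\right) + 6\right) + 245180 = \left(\left(\left(45 - 9\right) + 588\right) + 6\right) + 245180 = \left(\left(36 + 588\right) + 6\right) + 245180 = \left(624 + 6\right) + 245180 = 630 + 245180 = 245810$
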